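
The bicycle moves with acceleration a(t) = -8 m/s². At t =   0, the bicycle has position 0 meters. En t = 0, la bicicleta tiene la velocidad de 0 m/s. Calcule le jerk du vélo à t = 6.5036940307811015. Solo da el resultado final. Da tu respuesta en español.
j(6.5036940307811015) = 0.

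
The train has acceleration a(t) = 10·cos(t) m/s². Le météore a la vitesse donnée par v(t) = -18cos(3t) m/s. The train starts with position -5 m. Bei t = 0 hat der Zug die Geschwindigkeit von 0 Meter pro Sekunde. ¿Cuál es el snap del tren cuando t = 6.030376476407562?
Debemos derivar nuestra ecuación de la aceleración a(t) = 10·cos(t) 2 veces. Derivando la aceleración, obtenemos la sacudida: j(t) = -10·sin(t). Tomando d/dt de j(t), encontramos s(t) = -10·cos(t). Tenemos el snap s(t) = -10·cos(t). Sustituyendo t = 6.030376476407562: s(6.030376476407562) = -9.68213684641085.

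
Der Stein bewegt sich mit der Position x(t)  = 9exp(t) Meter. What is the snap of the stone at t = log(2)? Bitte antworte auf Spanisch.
Debemos derivar nuestra ecuación de la posición x(t) = 9·exp(t) 4 veces. Derivando la posición, obtenemos la velocidad: v(t) = 9·exp(t). Tomando d/dt de v(t), encontramos a(t) = 9·exp(t). La derivada de la aceleración da la sacudida: j(t) = 9·exp(t). Derivando la sacudida, obtenemos el snap: s(t) = 9·exp(t). Usando s(t) = 9·exp(t) y sustituyendo t = log(2), encontramos s = 18.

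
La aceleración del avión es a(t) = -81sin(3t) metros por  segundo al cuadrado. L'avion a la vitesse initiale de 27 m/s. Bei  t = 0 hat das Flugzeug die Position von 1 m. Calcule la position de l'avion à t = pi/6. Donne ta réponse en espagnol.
Necesitamos integrar nuestra ecuación de la aceleración a(t) = -81·sin(3·t) 2 veces. Tomando ∫a(t)dt y aplicando v(0) = 27, encontramos v(t) = 27·cos(3·t). Integrando la velocidad y usando la condición inicial x(0) = 1, obtenemos x(t) = 9·sin(3·t) + 1. De la ecuación de la posición x(t) = 9·sin(3·t) + 1, sustituimos t = pi/6 para obtener x = 10.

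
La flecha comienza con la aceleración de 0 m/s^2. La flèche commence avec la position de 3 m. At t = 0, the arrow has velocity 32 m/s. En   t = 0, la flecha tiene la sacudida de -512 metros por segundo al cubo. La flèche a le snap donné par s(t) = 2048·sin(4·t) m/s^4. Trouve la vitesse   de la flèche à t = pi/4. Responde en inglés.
To find the answer, we compute 3 antiderivatives of s(t) = 2048·sin(4·t). The integral of snap, with j(0) = -512, gives jerk: j(t) = -512·cos(4·t). Integrating jerk and using the initial condition a(0) = 0, we get a(t) = -128·sin(4·t). The antiderivative of acceleration, with v(0) = 32, gives velocity: v(t) = 32·cos(4·t). Using v(t) = 32·cos(4·t) and substituting t = pi/4, we find v = -32.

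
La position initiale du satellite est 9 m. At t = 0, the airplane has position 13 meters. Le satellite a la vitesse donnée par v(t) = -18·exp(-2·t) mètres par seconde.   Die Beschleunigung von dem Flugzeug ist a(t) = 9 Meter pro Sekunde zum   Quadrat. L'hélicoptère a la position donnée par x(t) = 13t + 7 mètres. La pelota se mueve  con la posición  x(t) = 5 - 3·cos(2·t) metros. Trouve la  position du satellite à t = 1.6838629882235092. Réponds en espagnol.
Partiendo de la velocidad v(t) = -18·exp(-2·t), tomamos 1 antiderivada. Tomando ∫v(t)dt y aplicando x(0) = 9, encontramos x(t) = 9·exp(-2·t). Tenemos la posición x(t) = 9·exp(-2·t). Sustituyendo t = 1.6838629882235092: x(1.6838629882235092) = 0.310211362563884.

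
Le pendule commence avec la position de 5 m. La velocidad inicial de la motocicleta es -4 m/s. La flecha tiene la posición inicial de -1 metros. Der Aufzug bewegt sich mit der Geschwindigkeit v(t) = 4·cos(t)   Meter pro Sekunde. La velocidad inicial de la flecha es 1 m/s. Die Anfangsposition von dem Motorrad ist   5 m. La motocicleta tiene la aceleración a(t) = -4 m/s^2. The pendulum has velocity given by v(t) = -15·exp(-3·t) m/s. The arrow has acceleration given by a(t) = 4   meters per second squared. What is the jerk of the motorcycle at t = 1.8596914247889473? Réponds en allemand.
Wir müssen unsere Gleichung für die Beschleunigung a(t) = -4 1-mal ableiten. Mit d/dt von a(t) finden wir j(t) = 0. Wir haben den Ruck j(t) = 0. Durch Einsetzen von t = 1.8596914247889473: j(1.8596914247889473) = 0.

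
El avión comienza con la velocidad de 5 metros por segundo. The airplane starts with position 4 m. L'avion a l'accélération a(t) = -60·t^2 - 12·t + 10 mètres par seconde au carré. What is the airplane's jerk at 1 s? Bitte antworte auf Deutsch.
Um dies zu lösen, müssen wir 1 Ableitung unserer Gleichung für die Beschleunigung a(t) = -60·t^2 - 12·t + 10 nehmen. Mit d/dt von a(t) finden wir j(t) = -120·t - 12. Mit j(t) = -120·t - 12 und Einsetzen von t = 1, finden wir j = -132.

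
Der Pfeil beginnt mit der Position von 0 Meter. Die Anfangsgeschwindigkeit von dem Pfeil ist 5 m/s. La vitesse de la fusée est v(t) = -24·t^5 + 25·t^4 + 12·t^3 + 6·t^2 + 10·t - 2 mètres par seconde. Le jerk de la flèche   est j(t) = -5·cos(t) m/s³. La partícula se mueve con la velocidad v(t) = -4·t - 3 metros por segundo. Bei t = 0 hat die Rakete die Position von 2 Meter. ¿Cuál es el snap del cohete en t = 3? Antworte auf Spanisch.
Para resolver esto, necesitamos tomar 3 derivadas de nuestra ecuación de la velocidad v(t) = -24·t^5 + 25·t^4 + 12·t^3 + 6·t^2 + 10·t - 2. Derivando la velocidad, obtenemos la aceleración: a(t) = -120·t^4 + 100·t^3 + 36·t^2 + 12·t + 10. Tomando d/dt de a(t), encontramos j(t) = -480·t^3 + 300·t^2 + 72·t + 12. Tomando d/dt de j(t), encontramos s(t) = -1440·t^2 + 600·t + 72. De la ecuación del snap s(t) = -1440·t^2 + 600·t + 72, sustituimos t = 3 para obtener s = -11088.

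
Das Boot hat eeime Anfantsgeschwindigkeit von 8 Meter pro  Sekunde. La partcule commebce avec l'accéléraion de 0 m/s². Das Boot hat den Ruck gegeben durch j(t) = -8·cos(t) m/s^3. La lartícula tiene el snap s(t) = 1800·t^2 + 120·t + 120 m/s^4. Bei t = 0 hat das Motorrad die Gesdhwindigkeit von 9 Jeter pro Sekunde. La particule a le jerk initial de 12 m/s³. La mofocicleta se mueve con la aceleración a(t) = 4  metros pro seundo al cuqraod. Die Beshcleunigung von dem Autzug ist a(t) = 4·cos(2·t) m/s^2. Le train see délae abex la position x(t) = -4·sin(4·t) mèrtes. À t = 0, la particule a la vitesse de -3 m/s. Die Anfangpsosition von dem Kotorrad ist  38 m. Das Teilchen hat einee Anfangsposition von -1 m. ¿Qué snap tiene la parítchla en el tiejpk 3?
Usando s(t) = 1800·t^2 + 120·t + 120 y sustituyendo t = 3, encontramos s = 16680.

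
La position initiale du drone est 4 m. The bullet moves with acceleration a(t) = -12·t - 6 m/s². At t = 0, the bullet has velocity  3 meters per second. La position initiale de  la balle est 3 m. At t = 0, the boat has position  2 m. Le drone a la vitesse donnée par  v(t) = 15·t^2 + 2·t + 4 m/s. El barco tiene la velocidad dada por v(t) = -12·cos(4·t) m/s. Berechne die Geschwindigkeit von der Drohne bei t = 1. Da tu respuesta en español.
Tenemos la velocidad v(t) = 15·t^2 + 2·t + 4. Sustituyendo t = 1: v(1) = 21.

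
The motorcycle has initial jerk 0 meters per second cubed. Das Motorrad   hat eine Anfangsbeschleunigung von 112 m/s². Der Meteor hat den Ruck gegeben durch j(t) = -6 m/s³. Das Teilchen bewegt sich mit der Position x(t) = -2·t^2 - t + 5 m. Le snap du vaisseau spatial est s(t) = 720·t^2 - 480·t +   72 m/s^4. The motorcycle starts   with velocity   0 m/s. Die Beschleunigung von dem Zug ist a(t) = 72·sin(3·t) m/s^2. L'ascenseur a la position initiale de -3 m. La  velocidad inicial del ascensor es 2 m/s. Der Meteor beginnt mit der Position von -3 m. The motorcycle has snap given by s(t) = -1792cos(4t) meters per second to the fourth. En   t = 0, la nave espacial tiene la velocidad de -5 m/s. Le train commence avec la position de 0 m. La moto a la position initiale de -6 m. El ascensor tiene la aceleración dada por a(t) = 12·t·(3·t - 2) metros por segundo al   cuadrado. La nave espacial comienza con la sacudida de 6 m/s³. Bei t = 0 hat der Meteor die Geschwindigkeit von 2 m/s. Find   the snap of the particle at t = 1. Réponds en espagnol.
Para resolver esto, necesitamos tomar 4 derivadas de nuestra ecuación de la posición x(t) = -2·t^2 - t + 5. La derivada de la posición da la velocidad: v(t) = -4·t - 1. Tomando d/dt de v(t), encontramos a(t) = -4. La derivada de la aceleración da la sacudida: j(t) = 0. La derivada de la sacudida da el snap: s(t) = 0. De la ecuación del snap s(t) = 0, sustituimos t = 1 para obtener s = 0.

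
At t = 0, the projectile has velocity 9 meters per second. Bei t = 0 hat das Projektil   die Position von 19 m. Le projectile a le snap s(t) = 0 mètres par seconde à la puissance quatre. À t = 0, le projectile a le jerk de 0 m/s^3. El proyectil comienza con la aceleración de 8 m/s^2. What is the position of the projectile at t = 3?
To solve this, we need to take 4 integrals of our snap equation s(t) = 0. Integrating snap and using the initial condition j(0) = 0, we get j(t) = 0. Taking ∫j(t)dt and applying a(0) = 8, we find a(t) = 8. Taking ∫a(t)dt and applying v(0) = 9, we find v(t) = 8·t + 9. Taking ∫v(t)dt and applying x(0) = 19, we find x(t) = 4·t^2 + 9·t + 19. From the given position equation x(t) = 4·t^2 + 9·t + 19, we substitute t = 3 to get x = 82.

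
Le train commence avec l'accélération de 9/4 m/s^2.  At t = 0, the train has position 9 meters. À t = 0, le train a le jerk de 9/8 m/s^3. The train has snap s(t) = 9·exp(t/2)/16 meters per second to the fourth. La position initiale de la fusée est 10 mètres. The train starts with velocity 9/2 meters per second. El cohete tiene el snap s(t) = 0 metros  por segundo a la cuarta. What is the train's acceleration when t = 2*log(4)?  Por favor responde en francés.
Nous devons intégrer notre équation du snap s(t) = 9·exp(t/2)/16 2 fois. La primitive du snap est le jerk. En utilisant j(0) = 9/8, nous obtenons j(t) = 9·exp(t/2)/8. L'intégrale du jerk, avec a(0) = 9/4, donne l'accélération: a(t) = 9·exp(t/2)/4. En utilisant a(t) = 9·exp(t/2)/4 et en substituant t = 2*log(4), nous trouvons a = 9.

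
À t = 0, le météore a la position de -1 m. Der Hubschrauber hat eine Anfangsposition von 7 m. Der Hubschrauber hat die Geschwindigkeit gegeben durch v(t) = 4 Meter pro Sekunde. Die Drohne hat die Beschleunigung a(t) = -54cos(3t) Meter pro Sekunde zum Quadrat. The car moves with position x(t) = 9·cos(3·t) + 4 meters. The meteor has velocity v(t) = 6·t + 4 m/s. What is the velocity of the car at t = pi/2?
We must differentiate our position equation x(t) = 9·cos(3·t) + 4 1 time. The derivative of position gives velocity: v(t) = -27·sin(3·t). We have velocity v(t) = -27·sin(3·t). Substituting t = pi/2: v(pi/2) = 27.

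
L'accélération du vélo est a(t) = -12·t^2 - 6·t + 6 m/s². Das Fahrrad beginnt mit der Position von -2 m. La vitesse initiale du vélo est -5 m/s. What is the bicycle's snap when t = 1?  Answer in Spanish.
Debemos derivar nuestra ecuación de la aceleración a(t) = -12·t^2 - 6·t + 6 2 veces. Derivando la aceleración, obtenemos la sacudida: j(t) = -24·t - 6. Tomando d/dt de j(t), encontramos s(t) = -24. Usando s(t) = -24 y sustituyendo t = 1, encontramos s = -24.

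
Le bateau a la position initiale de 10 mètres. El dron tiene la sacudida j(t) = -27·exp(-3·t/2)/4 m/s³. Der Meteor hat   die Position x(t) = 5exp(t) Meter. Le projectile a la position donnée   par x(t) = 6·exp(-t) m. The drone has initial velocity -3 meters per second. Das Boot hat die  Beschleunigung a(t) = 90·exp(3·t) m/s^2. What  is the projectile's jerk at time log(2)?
We must differentiate our position equation x(t) = 6·exp(-t) 3 times. The derivative of position gives velocity: v(t) = -6·exp(-t). The derivative of velocity gives acceleration: a(t) = 6·exp(-t). Differentiating acceleration, we get jerk: j(t) = -6·exp(-t). We have jerk j(t) = -6·exp(-t). Substituting t = log(2): j(log(2)) = -3.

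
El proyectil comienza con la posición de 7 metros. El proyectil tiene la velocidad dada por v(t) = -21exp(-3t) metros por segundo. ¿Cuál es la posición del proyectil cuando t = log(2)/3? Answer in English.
Starting from velocity v(t) = -21·exp(-3·t), we take 1 integral. Taking ∫v(t)dt and applying x(0) = 7, we find x(t) = 7·exp(-3·t). From the given position equation x(t) = 7·exp(-3·t), we substitute t = log(2)/3 to get x = 7/2.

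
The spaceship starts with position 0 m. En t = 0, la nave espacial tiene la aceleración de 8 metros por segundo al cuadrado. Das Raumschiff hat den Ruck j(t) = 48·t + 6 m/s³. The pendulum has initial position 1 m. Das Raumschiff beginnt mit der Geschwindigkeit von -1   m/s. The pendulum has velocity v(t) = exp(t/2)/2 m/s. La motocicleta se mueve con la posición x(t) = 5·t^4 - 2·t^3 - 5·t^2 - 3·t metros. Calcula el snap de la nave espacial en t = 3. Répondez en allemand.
Ausgehend von dem Ruck j(t) = 48·t + 6, nehmen wir 1 Ableitung. Mit d/dt von j(t) finden wir s(t) = 48. Wir haben den Snap s(t) = 48. Durch Einsetzen von t = 3: s(3) = 48.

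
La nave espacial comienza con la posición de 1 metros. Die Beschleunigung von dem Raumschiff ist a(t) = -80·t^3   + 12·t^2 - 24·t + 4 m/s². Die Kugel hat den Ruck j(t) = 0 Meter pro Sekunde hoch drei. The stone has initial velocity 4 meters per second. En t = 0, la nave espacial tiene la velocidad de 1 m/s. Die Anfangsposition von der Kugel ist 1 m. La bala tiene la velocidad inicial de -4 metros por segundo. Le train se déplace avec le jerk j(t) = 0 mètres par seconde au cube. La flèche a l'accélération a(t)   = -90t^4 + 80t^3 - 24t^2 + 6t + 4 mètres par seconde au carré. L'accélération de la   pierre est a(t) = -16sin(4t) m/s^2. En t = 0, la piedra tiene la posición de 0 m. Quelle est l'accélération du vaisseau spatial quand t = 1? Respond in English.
From the given acceleration equation a(t) = -80·t^3 + 12·t^2 - 24·t + 4, we substitute t = 1 to get a = -88.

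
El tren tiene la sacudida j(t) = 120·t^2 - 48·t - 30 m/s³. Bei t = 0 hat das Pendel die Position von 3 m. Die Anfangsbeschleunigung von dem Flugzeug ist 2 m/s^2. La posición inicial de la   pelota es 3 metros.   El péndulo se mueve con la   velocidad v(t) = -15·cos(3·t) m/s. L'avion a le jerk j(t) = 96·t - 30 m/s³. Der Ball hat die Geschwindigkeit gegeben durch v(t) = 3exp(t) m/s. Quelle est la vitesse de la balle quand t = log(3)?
De l'équation de la vitesse v(t) = 3·exp(t), nous substituons t = log(3) pour obtenir v = 9.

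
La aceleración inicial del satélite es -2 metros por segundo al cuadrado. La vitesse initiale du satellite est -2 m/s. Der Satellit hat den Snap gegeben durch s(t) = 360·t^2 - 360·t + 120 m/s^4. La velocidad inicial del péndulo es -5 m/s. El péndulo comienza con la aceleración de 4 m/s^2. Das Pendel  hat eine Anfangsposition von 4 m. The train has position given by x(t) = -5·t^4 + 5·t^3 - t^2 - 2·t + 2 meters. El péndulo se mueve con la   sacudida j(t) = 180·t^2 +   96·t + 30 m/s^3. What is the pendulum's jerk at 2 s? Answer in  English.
From the given jerk equation j(t) = 180·t^2 + 96·t + 30, we substitute t = 2 to get j = 942.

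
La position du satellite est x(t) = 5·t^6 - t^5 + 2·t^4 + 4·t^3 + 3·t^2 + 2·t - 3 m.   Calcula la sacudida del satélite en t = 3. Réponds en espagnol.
Para resolver esto, necesitamos tomar 3 derivadas de nuestra ecuación de la posición x(t) = 5·t^6 - t^5 + 2·t^4 + 4·t^3 + 3·t^2 + 2·t - 3. Tomando d/dt de x(t), encontramos v(t) = 30·t^5 - 5·t^4 + 8·t^3 + 12·t^2 + 6·t + 2. La derivada de la velocidad da la aceleración: a(t) = 150·t^4 - 20·t^3 + 24·t^2 + 24·t + 6. La derivada de la aceleración da la sacudida: j(t) = 600·t^3 - 60·t^2 + 48·t + 24. De la ecuación de la sacudida j(t) = 600·t^3 - 60·t^2 + 48·t + 24, sustituimos t = 3 para obtener j = 15828.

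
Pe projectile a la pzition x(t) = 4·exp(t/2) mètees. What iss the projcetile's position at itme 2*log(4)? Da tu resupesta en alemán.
Wir haben die Position x(t) = 4·exp(t/2). Durch Einsetzen von t = 2*log(4): x(2*log(4)) = 16.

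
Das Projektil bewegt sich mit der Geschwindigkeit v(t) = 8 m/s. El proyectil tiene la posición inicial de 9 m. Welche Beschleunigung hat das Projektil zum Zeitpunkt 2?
Wir müssen unsere Gleichung für die Geschwindigkeit v(t) = 8 1-mal ableiten. Die Ableitung von der Geschwindigkeit ergibt die Beschleunigung: a(t) = 0. Mit a(t) = 0 und Einsetzen von t = 2, finden wir a = 0.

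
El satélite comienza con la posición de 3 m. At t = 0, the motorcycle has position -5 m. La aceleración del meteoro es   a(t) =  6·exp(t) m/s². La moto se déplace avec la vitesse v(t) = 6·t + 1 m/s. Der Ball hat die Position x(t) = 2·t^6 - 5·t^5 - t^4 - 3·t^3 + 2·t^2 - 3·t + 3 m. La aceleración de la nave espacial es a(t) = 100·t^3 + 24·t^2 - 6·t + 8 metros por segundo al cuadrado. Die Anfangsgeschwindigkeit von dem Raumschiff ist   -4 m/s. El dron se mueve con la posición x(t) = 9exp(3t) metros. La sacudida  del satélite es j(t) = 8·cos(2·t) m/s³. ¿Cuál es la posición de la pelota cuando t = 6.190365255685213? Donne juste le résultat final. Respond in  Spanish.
En t = 6.190365255685213, x = 64974.4865902931.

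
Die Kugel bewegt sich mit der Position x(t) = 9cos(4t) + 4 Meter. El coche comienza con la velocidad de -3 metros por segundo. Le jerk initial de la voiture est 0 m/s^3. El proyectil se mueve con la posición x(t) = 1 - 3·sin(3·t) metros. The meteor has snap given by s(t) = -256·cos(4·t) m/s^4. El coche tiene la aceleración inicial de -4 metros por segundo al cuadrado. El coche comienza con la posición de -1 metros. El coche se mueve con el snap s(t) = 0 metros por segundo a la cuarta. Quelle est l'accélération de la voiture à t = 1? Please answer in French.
Pour résoudre ceci, nous devons prendre 2 intégrales de notre équation du snap s(t) = 0. En prenant ∫s(t)dt et en appliquant j(0) = 0, nous trouvons j(t) = 0. La primitive du jerk est l'accélération. En utilisant a(0) = -4, nous obtenons a(t) = -4. Nous avons l'accélération a(t) = -4. En substituant t = 1: a(1) = -4.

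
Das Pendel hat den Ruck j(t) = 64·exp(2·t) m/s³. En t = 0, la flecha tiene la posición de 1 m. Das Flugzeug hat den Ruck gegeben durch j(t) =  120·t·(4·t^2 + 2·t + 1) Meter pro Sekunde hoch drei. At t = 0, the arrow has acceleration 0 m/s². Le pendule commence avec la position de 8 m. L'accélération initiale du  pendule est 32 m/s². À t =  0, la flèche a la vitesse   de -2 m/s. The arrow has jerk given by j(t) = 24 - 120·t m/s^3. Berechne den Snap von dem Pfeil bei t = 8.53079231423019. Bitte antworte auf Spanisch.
Para resolver esto, necesitamos tomar 1 derivada de nuestra ecuación de la sacudida j(t) = 24 - 120·t. Tomando d/dt de j(t), encontramos s(t) = -120. Usando s(t) = -120 y sustituyendo t = 8.53079231423019, encontramos s = -120.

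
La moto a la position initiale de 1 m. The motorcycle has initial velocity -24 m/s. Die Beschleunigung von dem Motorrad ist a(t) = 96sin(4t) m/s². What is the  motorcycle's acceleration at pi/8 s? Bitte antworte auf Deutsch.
Wir haben die Beschleunigung a(t) = 96·sin(4·t). Durch Einsetzen von t = pi/8: a(pi/8) = 96.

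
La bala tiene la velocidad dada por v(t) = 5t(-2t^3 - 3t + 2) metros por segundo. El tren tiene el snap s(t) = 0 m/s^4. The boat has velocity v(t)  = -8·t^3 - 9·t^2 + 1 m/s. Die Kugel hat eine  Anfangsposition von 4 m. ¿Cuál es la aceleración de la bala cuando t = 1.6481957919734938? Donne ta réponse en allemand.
Ausgehend von der Geschwindigkeit v(t) = 5·t·(-2·t^3 - 3·t + 2), nehmen wir 1 Ableitung. Mit d/dt von v(t) finden wir a(t) = -10·t^3 + 5·t·(-6·t^2 - 3) - 15·t + 10. Wir haben die Beschleunigung a(t) = -10·t^3 + 5·t·(-6·t^2 - 3) - 15·t + 10. Durch Einsetzen von t = 1.6481957919734938: a(1.6481957919734938) = -218.542083285013.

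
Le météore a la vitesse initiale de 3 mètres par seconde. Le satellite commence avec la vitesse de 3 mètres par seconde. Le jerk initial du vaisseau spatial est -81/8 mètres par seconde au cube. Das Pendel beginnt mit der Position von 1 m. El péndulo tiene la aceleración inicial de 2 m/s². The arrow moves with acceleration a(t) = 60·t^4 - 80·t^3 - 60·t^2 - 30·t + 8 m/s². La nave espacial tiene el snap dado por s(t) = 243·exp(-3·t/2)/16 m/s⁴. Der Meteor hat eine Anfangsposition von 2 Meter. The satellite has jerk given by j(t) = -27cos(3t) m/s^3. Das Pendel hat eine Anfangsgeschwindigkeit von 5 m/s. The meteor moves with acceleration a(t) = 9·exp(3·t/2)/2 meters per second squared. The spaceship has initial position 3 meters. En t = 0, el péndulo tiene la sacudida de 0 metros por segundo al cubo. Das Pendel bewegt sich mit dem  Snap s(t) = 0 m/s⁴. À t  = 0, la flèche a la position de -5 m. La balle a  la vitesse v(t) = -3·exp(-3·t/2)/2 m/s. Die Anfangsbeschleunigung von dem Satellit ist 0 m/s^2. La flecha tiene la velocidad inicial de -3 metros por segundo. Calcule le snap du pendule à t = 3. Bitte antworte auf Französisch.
Nous avons le snap s(t) = 0. En substituant t = 3: s(3) = 0.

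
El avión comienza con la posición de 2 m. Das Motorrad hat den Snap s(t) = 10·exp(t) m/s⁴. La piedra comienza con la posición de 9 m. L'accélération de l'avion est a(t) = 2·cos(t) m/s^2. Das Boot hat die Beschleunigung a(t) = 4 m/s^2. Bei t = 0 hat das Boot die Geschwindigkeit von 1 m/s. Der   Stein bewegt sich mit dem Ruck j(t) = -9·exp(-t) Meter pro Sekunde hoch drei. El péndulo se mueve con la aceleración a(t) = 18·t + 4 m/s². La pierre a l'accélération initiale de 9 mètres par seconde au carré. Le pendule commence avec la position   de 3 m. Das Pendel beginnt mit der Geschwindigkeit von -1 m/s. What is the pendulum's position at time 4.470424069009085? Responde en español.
Partiendo de la aceleración a(t) = 18·t + 4, tomamos 2 integrales. La integral de la aceleración, con v(0) = -1, da la velocidad: v(t) = 9·t^2 + 4·t - 1. Integrando la velocidad y usando la condición inicial x(0) = 3, obtenemos x(t) = 3·t^3 + 2·t^2 - t + 3. Usando x(t) = 3·t^3 + 2·t^2 - t + 3 y sustituyendo t = 4.470424069009085, encontramos x = 306.519094403687.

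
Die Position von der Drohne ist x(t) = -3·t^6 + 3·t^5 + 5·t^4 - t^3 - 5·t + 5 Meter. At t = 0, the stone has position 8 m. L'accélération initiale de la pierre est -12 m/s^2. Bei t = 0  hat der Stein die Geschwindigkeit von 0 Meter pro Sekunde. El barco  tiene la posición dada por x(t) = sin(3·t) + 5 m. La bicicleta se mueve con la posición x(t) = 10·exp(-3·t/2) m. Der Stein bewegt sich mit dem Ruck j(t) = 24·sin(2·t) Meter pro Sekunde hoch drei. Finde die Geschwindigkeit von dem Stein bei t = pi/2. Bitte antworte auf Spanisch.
Para resolver esto, necesitamos tomar 2 antiderivadas de nuestra ecuación de la sacudida j(t) = 24·sin(2·t). Integrando la sacudida y usando la condición inicial a(0) = -12, obtenemos a(t) = -12·cos(2·t). La integral de la aceleración, con v(0) = 0, da la velocidad: v(t) = -6·sin(2·t). De la ecuación de la velocidad v(t) = -6·sin(2·t), sustituimos t = pi/2 para obtener v = 0.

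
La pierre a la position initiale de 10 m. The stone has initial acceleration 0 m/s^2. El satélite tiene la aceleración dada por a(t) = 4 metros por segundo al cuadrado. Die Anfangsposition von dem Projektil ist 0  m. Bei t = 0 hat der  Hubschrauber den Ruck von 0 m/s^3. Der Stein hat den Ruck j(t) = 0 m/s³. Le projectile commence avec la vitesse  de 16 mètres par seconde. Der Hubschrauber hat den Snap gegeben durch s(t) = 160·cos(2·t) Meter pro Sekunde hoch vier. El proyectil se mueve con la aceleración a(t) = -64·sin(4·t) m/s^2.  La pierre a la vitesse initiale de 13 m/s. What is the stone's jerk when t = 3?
Using j(t) = 0 and substituting t = 3, we find j = 0.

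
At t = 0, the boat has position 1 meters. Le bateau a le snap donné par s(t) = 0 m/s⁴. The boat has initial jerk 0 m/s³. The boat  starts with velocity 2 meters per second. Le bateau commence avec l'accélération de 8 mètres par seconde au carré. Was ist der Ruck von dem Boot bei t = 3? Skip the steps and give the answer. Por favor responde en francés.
À t = 3, j = 0.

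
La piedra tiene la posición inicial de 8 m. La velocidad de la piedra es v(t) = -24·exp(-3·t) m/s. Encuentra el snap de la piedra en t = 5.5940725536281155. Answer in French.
En partant de la vitesse v(t) = -24·exp(-3·t), nous prenons 3 dérivées. En dérivant la vitesse, nous obtenons l'accélération: a(t) = 72·exp(-3·t). En dérivant l'accélération, nous obtenons le jerk: j(t) = -216·exp(-3·t). En dérivant le jerk, nous obtenons le snap: s(t) = 648·exp(-3·t). De l'équation du snap s(t) = 648·exp(-3·t), nous substituons t = 5.5940725536281155 pour obtenir s = 0.0000333541963966956.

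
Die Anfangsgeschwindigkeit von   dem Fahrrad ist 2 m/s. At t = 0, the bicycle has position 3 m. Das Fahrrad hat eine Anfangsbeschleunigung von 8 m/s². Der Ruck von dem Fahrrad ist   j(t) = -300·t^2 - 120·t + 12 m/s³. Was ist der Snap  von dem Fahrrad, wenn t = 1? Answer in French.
Pour résoudre ceci, nous devons prendre 1 dérivée de notre équation du jerk j(t) = -300·t^2 - 120·t + 12. En prenant d/dt de j(t), nous trouvons s(t) = -600·t - 120. En utilisant s(t) = -600·t - 120 et en substituant t = 1, nous trouvons s = -720.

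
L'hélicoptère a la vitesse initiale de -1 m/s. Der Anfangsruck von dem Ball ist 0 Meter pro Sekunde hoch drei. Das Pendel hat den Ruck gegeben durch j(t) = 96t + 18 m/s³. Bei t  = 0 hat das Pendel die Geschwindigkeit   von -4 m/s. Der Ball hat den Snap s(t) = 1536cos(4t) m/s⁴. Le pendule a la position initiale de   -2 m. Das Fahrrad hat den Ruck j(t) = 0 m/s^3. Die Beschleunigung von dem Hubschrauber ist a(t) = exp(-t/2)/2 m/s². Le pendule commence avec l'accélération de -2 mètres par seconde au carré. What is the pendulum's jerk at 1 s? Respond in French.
De l'équation du jerk j(t) = 96·t + 18, nous substituons t = 1 pour obtenir j = 114.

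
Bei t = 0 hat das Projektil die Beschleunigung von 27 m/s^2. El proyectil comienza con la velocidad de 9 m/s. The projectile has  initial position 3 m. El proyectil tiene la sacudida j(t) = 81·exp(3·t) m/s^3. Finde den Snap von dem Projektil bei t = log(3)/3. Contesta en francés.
Nous devons dériver notre équation du jerk j(t) = 81·exp(3·t) 1 fois. En prenant d/dt de j(t), nous trouvons s(t) = 243·exp(3·t). De l'équation du snap s(t) = 243·exp(3·t), nous substituons t = log(3)/3 pour obtenir s = 729.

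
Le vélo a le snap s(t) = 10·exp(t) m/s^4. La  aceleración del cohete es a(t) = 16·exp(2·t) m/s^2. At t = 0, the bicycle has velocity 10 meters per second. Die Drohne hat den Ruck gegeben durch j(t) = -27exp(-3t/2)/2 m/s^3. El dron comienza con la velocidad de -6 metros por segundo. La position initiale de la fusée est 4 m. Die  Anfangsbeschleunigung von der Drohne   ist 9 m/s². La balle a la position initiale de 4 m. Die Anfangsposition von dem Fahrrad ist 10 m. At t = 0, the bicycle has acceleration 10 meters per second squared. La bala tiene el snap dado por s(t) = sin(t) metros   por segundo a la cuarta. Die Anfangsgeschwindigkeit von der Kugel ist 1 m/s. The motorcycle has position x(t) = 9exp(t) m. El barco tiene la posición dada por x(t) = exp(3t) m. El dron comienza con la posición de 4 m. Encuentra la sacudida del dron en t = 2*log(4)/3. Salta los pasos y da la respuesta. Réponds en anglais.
The jerk at t = 2*log(4)/3 is j = -27/8.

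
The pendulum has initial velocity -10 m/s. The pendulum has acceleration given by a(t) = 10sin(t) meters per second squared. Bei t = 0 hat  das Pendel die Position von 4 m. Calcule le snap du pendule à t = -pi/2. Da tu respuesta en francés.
Nous devons dériver notre équation de l'accélération a(t) = 10·sin(t) 2 fois. En prenant d/dt de a(t), nous trouvons j(t) = 10·cos(t). En dérivant le jerk, nous obtenons le snap: s(t) = -10·sin(t). En utilisant s(t) = -10·sin(t) et en substituant t = -pi/2, nous trouvons s = 10.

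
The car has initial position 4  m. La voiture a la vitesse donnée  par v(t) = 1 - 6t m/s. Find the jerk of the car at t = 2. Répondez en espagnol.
Partiendo de la velocidad v(t) = 1 - 6·t, tomamos 2 derivadas. Derivando la velocidad, obtenemos la aceleración: a(t) = -6. La derivada de la aceleración da la sacudida: j(t) = 0. De la ecuación de la sacudida j(t) = 0, sustituimos t = 2 para obtener j = 0.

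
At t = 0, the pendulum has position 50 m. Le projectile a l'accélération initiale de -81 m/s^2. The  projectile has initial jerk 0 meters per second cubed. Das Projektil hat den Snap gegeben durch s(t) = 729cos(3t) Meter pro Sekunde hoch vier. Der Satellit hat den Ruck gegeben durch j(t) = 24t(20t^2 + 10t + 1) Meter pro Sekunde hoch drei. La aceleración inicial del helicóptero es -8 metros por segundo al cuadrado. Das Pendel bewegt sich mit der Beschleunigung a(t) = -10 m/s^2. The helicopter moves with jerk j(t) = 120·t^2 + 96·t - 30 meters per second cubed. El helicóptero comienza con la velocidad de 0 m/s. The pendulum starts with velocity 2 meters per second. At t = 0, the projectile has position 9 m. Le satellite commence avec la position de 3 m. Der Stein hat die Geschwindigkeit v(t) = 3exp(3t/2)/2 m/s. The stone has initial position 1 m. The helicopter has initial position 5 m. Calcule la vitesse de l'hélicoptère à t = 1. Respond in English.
We must find the integral of our jerk equation j(t) = 120·t^2 + 96·t - 30 2 times. Taking ∫j(t)dt and applying a(0) = -8, we find a(t) = 40·t^3 + 48·t^2 - 30·t - 8. Integrating acceleration and using the initial condition v(0) = 0, we get v(t) = t·(10·t^3 + 16·t^2 - 15·t - 8). From the given velocity equation v(t) = t·(10·t^3 + 16·t^2 - 15·t - 8), we substitute t = 1 to get v = 3.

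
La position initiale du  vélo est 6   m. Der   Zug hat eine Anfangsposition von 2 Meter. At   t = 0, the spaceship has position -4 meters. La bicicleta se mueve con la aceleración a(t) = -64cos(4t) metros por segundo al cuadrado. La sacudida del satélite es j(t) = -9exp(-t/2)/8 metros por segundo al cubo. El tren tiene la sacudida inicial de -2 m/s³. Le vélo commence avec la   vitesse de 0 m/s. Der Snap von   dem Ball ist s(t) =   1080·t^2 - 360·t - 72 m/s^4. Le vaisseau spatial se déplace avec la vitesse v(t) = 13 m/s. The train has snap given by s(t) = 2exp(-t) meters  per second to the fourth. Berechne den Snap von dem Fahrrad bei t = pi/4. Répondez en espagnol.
Debemos derivar nuestra ecuación de la aceleración a(t) = -64·cos(4·t) 2 veces. Derivando la aceleración, obtenemos la sacudida: j(t) = 256·sin(4·t). Derivando la sacudida, obtenemos el snap: s(t) = 1024·cos(4·t). De la ecuación del snap s(t) = 1024·cos(4·t), sustituimos t = pi/4 para obtener s = -1024.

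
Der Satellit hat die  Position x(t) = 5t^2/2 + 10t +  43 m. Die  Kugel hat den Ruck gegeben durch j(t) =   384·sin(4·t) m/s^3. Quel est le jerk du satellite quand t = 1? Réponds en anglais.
To solve this, we need to take 3 derivatives of our position equation x(t) = 5·t^2/2 + 10·t + 43. Taking d/dt of x(t), we find v(t) = 5·t + 10. Differentiating velocity, we get acceleration: a(t) = 5. Differentiating acceleration, we get jerk: j(t) = 0. From the given jerk equation j(t) = 0, we substitute t = 1 to get j = 0.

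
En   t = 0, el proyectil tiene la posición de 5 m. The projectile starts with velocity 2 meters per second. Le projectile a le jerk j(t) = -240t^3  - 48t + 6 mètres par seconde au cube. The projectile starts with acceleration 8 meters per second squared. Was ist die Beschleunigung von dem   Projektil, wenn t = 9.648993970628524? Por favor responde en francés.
Nous devons intégrer notre équation du jerk j(t) = -240·t^3 - 48·t + 6 1 fois. En intégrant le jerk et en utilisant la condition initiale a(0) = 8, nous obtenons a(t) = -60·t^4 - 24·t^2 + 6·t + 8. De l'équation de l'accélération a(t) = -60·t^4 - 24·t^2 + 6·t + 8, nous substituons t = 9.648993970628524 pour obtenir a = -522259.642295024.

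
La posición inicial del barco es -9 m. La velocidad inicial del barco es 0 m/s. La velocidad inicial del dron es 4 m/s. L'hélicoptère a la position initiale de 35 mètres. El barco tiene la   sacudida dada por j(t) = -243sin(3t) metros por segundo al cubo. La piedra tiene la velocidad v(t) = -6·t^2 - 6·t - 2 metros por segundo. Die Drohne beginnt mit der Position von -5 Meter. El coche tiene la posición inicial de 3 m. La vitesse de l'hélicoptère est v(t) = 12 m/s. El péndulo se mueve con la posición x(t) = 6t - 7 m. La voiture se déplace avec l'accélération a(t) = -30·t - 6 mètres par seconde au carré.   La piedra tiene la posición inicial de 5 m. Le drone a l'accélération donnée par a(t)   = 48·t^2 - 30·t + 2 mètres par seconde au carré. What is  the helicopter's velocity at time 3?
We have velocity v(t) = 12. Substituting t = 3: v(3) = 12.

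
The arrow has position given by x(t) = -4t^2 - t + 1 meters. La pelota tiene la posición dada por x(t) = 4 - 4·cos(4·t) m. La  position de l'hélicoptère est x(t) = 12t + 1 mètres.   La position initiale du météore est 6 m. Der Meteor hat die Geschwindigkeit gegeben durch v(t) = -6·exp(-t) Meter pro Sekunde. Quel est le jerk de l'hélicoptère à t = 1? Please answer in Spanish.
Debemos derivar nuestra ecuación de la posición x(t) = 12·t + 1 3 veces. La derivada de la posición da la velocidad: v(t) = 12. La derivada de la velocidad da la aceleración: a(t) = 0. Tomando d/dt de a(t), encontramos j(t) = 0. De la ecuación de la sacudida j(t) = 0, sustituimos t = 1 para obtener j = 0.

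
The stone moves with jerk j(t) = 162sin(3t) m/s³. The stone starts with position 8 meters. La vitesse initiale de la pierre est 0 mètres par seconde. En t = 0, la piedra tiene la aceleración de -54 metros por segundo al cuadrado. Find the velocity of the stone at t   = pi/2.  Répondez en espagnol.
Para resolver esto, necesitamos tomar 2 integrales de nuestra ecuación de la sacudida j(t) = 162·sin(3·t). La antiderivada de la sacudida, con a(0) = -54, da la aceleración: a(t) = -54·cos(3·t). Tomando ∫a(t)dt y aplicando v(0) = 0, encontramos v(t) = -18·sin(3·t). Tenemos la velocidad v(t) = -18·sin(3·t). Sustituyendo t = pi/2: v(pi/2) = 18.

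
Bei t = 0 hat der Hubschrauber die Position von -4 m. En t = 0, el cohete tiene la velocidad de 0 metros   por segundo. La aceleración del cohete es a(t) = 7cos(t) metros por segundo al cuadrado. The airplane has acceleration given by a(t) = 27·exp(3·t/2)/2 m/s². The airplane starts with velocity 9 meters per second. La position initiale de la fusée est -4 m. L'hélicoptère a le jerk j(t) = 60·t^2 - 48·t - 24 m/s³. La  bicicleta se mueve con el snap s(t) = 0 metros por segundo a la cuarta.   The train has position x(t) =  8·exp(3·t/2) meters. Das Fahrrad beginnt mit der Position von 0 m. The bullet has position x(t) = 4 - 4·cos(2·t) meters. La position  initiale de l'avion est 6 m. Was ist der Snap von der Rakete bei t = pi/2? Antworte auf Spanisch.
Debemos derivar nuestra ecuación de la aceleración a(t) = 7·cos(t) 2 veces. Derivando la aceleración, obtenemos la sacudida: j(t) = -7·sin(t). La derivada de la sacudida da el snap: s(t) = -7·cos(t). Tenemos el snap s(t) = -7·cos(t). Sustituyendo t = pi/2: s(pi/2) = 0.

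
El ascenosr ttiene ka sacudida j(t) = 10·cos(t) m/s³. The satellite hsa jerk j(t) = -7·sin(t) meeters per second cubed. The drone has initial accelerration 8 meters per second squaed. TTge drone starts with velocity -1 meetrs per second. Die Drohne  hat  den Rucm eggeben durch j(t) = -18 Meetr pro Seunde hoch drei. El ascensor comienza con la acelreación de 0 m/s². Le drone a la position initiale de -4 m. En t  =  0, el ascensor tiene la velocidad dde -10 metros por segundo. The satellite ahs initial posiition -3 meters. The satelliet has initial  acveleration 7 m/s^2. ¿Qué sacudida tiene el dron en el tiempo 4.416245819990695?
Tenemos la sacudida j(t) = -18. Sustituyendo t = 4.416245819990695: j(4.416245819990695) = -18.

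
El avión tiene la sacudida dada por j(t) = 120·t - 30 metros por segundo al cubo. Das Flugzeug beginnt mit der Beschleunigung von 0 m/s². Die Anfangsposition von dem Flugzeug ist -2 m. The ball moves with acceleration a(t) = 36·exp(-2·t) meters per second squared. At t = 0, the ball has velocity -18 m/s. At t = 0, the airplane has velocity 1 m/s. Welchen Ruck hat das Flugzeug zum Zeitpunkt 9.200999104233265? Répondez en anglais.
From the given jerk equation j(t) = 120·t - 30, we substitute t = 9.200999104233265 to get j = 1074.11989250799.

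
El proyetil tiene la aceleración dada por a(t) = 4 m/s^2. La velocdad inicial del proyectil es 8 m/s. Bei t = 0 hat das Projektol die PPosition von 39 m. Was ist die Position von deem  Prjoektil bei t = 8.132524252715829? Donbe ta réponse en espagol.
Necesitamos integrar nuestra ecuación de la aceleración a(t) = 4 2 veces. La integral de la aceleración es la velocidad. Usando v(0) = 8, obtenemos v(t) = 4·t + 8. La antiderivada de la velocidad es la posición. Usando x(0) = 39, obtenemos x(t) = 2·t^2 + 8·t + 39. Usando x(t) = 2·t^2 + 8·t + 39 y sustituyendo t = 8.132524252715829, encontramos x = 236.336095463749.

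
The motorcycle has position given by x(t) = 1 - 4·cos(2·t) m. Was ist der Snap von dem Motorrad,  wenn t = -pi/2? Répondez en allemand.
Ausgehend von der Position x(t) = 1 - 4·cos(2·t), nehmen wir 4 Ableitungen. Durch Ableiten von der Position erhalten wir die Geschwindigkeit: v(t) = 8·sin(2·t). Die Ableitung von der Geschwindigkeit ergibt die Beschleunigung: a(t) = 16·cos(2·t). Die Ableitung von der Beschleunigung ergibt den Ruck: j(t) = -32·sin(2·t). Durch Ableiten von dem Ruck erhalten wir den Snap: s(t) = -64·cos(2·t). Wir haben den Snap s(t) = -64·cos(2·t). Durch Einsetzen von t = -pi/2: s(-pi/2) = 64.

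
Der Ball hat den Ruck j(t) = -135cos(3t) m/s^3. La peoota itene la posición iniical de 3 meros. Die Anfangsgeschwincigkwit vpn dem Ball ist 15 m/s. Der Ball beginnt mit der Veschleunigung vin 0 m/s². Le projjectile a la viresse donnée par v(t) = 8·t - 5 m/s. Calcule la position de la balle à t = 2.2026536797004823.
Pour résoudre ceci, nous devons prendre 3 intégrales de notre équation du jerk j(t) = -135·cos(3·t). L'intégrale du jerk, avec a(0) = 0, donne l'accélération: a(t) = -45·sin(3·t). En intégrant l'accélération et en utilisant la condition initiale v(0) = 15, nous obtenons v(t) = 15·cos(3·t). La primitive de la vitesse, avec x(0) = 3, donne la position: x(t) = 5·sin(3·t) + 3. Nous avons la position x(t) = 5·sin(3·t) + 3. En substituant t = 2.2026536797004823: x(2.2026536797004823) = 4.59548125010809.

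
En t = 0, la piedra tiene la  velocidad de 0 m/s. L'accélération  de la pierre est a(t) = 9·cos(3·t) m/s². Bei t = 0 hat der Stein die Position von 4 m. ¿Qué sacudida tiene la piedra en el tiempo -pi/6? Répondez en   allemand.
Wir müssen unsere Gleichung für die Beschleunigung a(t) = 9·cos(3·t) 1-mal ableiten. Mit d/dt von a(t) finden wir j(t) = -27·sin(3·t). Mit j(t) = -27·sin(3·t) und Einsetzen von t = -pi/6, finden wir j = 27.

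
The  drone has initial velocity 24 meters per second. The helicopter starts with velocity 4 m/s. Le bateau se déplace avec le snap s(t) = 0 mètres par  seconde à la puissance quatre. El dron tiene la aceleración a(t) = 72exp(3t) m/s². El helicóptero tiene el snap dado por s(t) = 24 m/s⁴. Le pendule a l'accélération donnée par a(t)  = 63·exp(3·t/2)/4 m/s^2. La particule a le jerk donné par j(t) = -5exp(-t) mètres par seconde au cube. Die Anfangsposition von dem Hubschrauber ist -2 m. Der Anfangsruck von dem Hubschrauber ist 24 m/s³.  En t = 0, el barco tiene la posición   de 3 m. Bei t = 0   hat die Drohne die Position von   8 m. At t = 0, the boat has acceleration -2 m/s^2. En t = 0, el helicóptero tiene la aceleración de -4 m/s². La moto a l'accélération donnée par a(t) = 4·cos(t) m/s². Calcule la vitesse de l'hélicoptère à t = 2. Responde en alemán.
Wir müssen unsere Gleichung für den Snap s(t) = 24 3-mal integrieren. Die Stammfunktion von dem Snap ist der Ruck. Mit j(0) = 24 erhalten wir j(t) = 24·t + 24. Das Integral von dem Ruck, mit a(0) = -4, ergibt die Beschleunigung: a(t) = 12·t^2 + 24·t - 4. Durch Integration von der Beschleunigung und Verwendung der Anfangsbedingung v(0) = 4, erhalten wir v(t) = 4·t^3 + 12·t^2 - 4·t + 4. Wir haben die Geschwindigkeit v(t) = 4·t^3 + 12·t^2 - 4·t + 4. Durch Einsetzen von t = 2: v(2) = 76.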